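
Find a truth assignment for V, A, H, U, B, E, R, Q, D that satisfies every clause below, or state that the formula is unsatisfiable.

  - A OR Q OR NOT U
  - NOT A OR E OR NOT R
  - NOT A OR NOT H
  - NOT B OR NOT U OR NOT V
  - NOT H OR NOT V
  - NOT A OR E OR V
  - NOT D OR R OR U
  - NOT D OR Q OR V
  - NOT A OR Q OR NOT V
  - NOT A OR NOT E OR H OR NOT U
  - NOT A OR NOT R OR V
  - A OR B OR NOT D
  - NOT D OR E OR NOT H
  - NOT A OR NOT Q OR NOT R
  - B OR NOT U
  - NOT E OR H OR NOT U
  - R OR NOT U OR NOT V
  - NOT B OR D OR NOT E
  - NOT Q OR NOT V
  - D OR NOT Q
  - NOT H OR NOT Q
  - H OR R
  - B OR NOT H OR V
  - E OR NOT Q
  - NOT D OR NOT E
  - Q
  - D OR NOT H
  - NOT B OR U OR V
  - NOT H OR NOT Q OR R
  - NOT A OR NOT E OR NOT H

Unsatisfiable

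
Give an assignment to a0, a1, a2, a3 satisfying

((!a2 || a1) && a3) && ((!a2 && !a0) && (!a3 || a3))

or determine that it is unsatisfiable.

a0 = False, a1 = True, a2 = False, a3 = True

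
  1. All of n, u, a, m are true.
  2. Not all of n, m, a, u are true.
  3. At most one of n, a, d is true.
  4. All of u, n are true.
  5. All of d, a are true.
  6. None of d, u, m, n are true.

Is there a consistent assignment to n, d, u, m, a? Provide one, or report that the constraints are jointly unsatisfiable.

Case n = True:
  Constraint (6) is violated (n=T) — contradiction.
Case n = False:
  Constraint (1) is violated (n=F) — contradiction.
Both cases fail — unsatisfiable.

No satisfying assignment exists.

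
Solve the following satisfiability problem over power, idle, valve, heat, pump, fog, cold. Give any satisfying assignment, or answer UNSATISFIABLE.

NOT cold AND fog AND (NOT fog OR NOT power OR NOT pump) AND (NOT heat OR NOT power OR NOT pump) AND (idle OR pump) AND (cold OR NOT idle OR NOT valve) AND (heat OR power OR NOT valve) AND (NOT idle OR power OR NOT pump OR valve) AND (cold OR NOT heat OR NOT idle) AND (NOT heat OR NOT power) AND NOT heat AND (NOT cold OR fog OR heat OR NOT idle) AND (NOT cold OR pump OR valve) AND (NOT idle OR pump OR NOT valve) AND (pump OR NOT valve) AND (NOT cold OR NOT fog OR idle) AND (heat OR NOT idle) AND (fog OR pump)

Unit clause (NOT cold) forces cold = False.
Unit clause (fog) forces fog = True.
Unit clause (NOT heat) forces heat = False.
In (heat OR NOT idle) only NOT idle is left, so idle = False.
In (idle OR pump) only pump is left, so pump = True.
In (NOT fog OR NOT power OR NOT pump) only NOT power is left, so power = False.
In (heat OR power OR NOT valve) only NOT valve is left, so valve = False.
All clauses satisfied.

power=F, idle=F, valve=F, heat=F, pump=T, fog=T, cold=F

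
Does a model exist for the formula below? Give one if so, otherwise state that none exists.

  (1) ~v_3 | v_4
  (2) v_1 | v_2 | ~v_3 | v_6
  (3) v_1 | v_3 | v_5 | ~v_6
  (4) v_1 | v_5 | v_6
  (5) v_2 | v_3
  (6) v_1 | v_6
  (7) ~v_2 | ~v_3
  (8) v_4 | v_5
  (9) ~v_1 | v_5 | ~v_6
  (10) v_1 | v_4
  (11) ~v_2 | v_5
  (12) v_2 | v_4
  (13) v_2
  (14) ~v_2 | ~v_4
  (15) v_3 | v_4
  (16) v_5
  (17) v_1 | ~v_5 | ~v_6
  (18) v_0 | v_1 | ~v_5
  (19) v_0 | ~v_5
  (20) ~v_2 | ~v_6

The formula is unsatisfiable.

Case v_4 = True:
  (v_2) forces v_2 = True.
  Clause (~v_2 | ~v_4) is falsified — contradiction.
Case v_4 = False:
  (~v_3 | v_4) forces v_3 = False.
  Clause (v_3 | v_4) is falsified — contradiction.
Both cases fail, so the formula is unsatisfiable.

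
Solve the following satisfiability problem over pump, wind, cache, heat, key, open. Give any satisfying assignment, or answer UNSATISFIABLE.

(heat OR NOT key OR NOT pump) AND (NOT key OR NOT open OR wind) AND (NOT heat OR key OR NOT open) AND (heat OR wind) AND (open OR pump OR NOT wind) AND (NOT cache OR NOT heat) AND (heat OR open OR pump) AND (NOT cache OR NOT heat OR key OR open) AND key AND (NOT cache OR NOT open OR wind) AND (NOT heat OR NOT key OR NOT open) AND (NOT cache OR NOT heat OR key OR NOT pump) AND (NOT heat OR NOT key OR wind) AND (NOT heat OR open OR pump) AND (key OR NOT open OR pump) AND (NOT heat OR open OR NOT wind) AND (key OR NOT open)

Unit clause (key) forces key = True.
Try pump = True:
  (heat OR NOT key OR NOT pump) forces heat = True.
  (NOT cache OR NOT heat) forces cache = False.
  (NOT heat OR NOT key OR NOT open) forces open = False.
  (NOT heat OR NOT key OR wind) forces wind = True.
  clause (NOT heat OR open OR NOT wind) is falsified — backtrack.
So pump = False.
Try wind = False:
  (NOT key OR NOT open OR wind) forces open = False.
  (heat OR wind) forces heat = True.
  clause (NOT heat OR NOT key OR wind) is falsified — backtrack.
So wind = True.
  then (open OR pump OR NOT wind) forces open = True.
  then (NOT heat OR NOT key OR NOT open) forces heat = False.
Set cache = True.
All clauses satisfied.

pump = False; wind = True; cache = True; heat = False; key = True; open = True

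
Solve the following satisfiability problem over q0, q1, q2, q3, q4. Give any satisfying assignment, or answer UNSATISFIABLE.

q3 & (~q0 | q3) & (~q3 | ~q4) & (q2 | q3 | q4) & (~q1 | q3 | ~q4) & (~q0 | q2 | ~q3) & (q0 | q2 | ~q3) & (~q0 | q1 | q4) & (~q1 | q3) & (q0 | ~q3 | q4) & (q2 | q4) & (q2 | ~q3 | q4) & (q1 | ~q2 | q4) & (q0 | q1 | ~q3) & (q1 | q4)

q0 = True; q1 = True; q2 = True; q3 = True; q4 = False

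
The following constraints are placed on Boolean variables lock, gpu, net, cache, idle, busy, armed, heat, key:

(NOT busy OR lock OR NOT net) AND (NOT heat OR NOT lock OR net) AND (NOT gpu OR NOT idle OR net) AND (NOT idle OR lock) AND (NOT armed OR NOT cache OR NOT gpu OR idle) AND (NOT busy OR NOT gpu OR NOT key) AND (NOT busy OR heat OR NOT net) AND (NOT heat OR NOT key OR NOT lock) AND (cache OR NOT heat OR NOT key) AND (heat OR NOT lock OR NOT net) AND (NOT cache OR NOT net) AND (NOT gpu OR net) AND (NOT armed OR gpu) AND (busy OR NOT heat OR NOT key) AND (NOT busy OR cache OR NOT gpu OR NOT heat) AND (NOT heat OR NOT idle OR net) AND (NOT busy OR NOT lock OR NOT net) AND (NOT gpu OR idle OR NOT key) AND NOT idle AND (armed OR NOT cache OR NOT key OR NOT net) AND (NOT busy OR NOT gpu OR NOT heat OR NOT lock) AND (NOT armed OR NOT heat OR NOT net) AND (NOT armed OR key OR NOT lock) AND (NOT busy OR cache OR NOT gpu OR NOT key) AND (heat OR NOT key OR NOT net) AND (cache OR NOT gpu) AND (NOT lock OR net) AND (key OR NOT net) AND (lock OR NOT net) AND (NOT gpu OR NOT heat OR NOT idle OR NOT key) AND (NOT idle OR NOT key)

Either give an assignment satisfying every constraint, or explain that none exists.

lock = False, gpu = False, net = False, cache = False, idle = False, busy = False, armed = False, heat = False, key = True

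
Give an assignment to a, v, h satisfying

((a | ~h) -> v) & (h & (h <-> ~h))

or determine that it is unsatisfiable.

The formula is unsatisfiable.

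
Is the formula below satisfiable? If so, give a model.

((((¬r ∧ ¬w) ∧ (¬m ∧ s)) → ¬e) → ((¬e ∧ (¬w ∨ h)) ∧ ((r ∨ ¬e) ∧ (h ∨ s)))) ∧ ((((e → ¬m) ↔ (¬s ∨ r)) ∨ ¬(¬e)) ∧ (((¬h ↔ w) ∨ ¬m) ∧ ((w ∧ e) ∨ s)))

m = True, w = False, s = True, e = False, h = True, r = True

  (((¬r ∧ ¬w) ∧ (¬m ∧ s)) → ¬e) → ((¬e ∧ (¬w ∨ h)) ∧ ((r ∨ ¬e) ∧ (h ∨ s))) = True
    ((¬r ∧ ¬w) ∧ (¬m ∧ s)) → ¬e = True
      (¬r ∧ ¬w) ∧ (¬m ∧ s) = False
        ¬r ∧ ¬w = False
          ¬r = False
          ¬w = True
        ¬m ∧ s = False
          ¬m = False
      ¬e = True
    (¬e ∧ (¬w ∨ h)) ∧ ((r ∨ ¬e) ∧ (h ∨ s)) = True
      ¬e ∧ (¬w ∨ h) = True
        ¬e = True
        ¬w ∨ h = True
          ¬w = True
      (r ∨ ¬e) ∧ (h ∨ s) = True
        r ∨ ¬e = True
          ¬e = True
        h ∨ s = True
  (((e → ¬m) ↔ (¬s ∨ r)) ∨ ¬(¬e)) ∧ (((¬h ↔ w) ∨ ¬m) ∧ ((w ∧ e) ∨ s)) = True
    ((e → ¬m) ↔ (¬s ∨ r)) ∨ ¬(¬e) = True
      (e → ¬m) ↔ (¬s ∨ r) = True
        e → ¬m = True
          ¬m = False
        ¬s ∨ r = True
          ¬s = False
      ¬(¬e) = False
        ¬e = True
    ((¬h ↔ w) ∨ ¬m) ∧ ((w ∧ e) ∨ s) = True
      (¬h ↔ w) ∨ ¬m = True
        ¬h ↔ w = True
          ¬h = False
        ¬m = False
      (w ∧ e) ∨ s = True
        w ∧ e = False
Both conjuncts True, so the formula holds.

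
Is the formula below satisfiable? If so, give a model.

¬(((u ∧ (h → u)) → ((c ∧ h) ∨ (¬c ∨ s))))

s: False, c: True, u: True, h: False

  ¬(((u ∧ (h → u)) → ((c ∧ h) ∨ (¬c ∨ s)))) = True
    (u ∧ (h → u)) → ((c ∧ h) ∨ (¬c ∨ s)) = False
      u ∧ (h → u) = True
        h → u = True
      (c ∧ h) ∨ (¬c ∨ s) = False
        c ∧ h = False
        ¬c ∨ s = False
          ¬c = False
The formula evaluates to True.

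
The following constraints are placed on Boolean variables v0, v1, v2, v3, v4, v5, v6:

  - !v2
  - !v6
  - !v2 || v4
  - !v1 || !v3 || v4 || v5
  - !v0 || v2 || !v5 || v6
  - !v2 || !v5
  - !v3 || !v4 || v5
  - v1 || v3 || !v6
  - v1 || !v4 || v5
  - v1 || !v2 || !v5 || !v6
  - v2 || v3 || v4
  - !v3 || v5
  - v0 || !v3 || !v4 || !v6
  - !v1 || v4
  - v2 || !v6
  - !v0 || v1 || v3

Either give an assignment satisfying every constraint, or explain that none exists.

Unit clause (!v2) forces v2 = False.
Unit clause (!v6) forces v6 = False.
Set v0 = False.
Set v1 = False.
Set v3 = True.
  then (!v3 || v5) forces v5 = True.
Set v4 = True.
All clauses satisfied.

v0: False; v1: False; v2: False; v3: True; v4: True; v5: True; v6: False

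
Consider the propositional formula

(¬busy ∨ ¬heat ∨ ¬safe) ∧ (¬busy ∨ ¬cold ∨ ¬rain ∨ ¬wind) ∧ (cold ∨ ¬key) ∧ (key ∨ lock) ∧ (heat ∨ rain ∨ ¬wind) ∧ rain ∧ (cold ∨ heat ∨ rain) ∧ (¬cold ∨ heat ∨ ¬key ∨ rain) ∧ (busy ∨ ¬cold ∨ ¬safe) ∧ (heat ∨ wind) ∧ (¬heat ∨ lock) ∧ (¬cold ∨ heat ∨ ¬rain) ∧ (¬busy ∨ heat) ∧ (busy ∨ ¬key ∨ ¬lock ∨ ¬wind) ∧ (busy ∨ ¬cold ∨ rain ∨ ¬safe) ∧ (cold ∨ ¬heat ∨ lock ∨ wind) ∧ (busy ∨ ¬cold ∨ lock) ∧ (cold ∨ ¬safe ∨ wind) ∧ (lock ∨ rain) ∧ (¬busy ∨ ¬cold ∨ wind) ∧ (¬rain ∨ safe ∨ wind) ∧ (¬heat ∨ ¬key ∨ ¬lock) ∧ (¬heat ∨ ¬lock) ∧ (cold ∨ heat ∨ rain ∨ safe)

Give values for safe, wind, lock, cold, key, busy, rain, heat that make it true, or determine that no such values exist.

Unit clause (rain) forces rain = True.
Set safe = False.
  then (¬rain ∨ safe ∨ wind) forces wind = True.
Try lock = False:
  (key ∨ lock) forces key = True.
  (cold ∨ ¬key) forces cold = True.
  (¬busy ∨ ¬cold ∨ ¬rain ∨ ¬wind) forces busy = False.
  clause (busy ∨ ¬cold ∨ lock) is falsified — backtrack.
So lock = True.
  then (¬heat ∨ ¬lock) forces heat = False.
  then (¬cold ∨ heat ∨ ¬rain) forces cold = False.
  then (¬busy ∨ heat) forces busy = False.
  then (busy ∨ ¬key ∨ ¬lock ∨ ¬wind) forces key = False.
All clauses satisfied.

safe = False, wind = True, lock = True, cold = False, key = False, busy = False, rain = True, heat = False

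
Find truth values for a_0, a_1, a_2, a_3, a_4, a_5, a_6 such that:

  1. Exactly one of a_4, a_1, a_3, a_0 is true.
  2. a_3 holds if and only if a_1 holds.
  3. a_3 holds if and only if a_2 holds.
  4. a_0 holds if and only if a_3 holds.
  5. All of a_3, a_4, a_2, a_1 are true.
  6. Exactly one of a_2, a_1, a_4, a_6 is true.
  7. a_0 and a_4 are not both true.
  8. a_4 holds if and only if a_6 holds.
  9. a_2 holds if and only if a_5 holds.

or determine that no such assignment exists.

Case a_1 = True:
  (1) with a_1=T forces a_4 = False.
  Constraint (5) is violated (a_4=F) — contradiction.
Case a_1 = False:
  Constraint (5) is violated (a_1=F) — contradiction.
Both cases fail — unsatisfiable.

UNSATISFIABLE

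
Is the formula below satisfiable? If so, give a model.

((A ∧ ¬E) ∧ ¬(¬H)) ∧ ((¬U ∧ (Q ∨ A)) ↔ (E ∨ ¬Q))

Q=F; E=F; A=T; H=T; U=F

  (A ∧ ¬E) ∧ ¬(¬H) = True
    A ∧ ¬E = True
      ¬E = True
    ¬(¬H) = True
      ¬H = False
  (¬U ∧ (Q ∨ A)) ↔ (E ∨ ¬Q) = True
    ¬U ∧ (Q ∨ A) = True
      ¬U = True
      Q ∨ A = True
    E ∨ ¬Q = True
      ¬Q = True
Both conjuncts True, so the formula holds.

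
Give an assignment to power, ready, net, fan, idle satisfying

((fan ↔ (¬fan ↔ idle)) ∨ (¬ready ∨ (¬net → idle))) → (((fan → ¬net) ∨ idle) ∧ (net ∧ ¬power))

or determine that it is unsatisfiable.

power = False, ready = False, net = True, fan = True, idle = True

  ((fan ↔ (¬fan ↔ idle)) ∨ (¬ready ∨ (¬net → idle))) → (((fan → ¬net) ∨ idle) ∧ (net ∧ ¬power)) = True
    (fan ↔ (¬fan ↔ idle)) ∨ (¬ready ∨ (¬net → idle)) = True
      fan ↔ (¬fan ↔ idle) = False
        ¬fan ↔ idle = False
          ¬fan = False
      ¬ready ∨ (¬net → idle) = True
        ¬ready = True
        ¬net → idle = True
          ¬net = False
    ((fan → ¬net) ∨ idle) ∧ (net ∧ ¬power) = True
      (fan → ¬net) ∨ idle = True
        fan → ¬net = False
          ¬net = False
      net ∧ ¬power = True
        ¬power = True
The formula evaluates to True.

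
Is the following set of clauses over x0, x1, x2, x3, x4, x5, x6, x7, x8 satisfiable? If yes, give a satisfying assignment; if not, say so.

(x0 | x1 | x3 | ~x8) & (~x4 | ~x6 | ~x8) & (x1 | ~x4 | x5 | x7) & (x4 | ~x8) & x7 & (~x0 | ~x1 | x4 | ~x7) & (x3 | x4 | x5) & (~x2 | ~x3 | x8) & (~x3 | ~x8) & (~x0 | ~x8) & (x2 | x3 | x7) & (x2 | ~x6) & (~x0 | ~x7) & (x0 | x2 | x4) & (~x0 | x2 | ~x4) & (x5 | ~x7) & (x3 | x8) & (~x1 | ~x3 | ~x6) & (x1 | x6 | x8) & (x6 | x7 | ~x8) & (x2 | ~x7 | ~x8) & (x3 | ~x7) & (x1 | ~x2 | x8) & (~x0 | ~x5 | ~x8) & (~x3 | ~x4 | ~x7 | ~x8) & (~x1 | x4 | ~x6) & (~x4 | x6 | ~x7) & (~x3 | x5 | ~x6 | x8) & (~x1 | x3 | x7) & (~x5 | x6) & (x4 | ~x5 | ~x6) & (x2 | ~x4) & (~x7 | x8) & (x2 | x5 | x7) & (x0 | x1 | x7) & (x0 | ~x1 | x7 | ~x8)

The formula is unsatisfiable.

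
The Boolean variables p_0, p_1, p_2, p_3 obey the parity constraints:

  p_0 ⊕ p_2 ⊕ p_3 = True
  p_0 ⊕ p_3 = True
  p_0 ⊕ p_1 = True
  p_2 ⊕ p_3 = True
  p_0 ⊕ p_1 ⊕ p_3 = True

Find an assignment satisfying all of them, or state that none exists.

UNSATISFIABLE

Adding constraints 1, 2, 3, 4, 5 mod 2: every variable appears an even number of times on the left, so the left side is 0.
But the right sides sum to 1 (mod 2). 0 ≠ 1 — the system is inconsistent.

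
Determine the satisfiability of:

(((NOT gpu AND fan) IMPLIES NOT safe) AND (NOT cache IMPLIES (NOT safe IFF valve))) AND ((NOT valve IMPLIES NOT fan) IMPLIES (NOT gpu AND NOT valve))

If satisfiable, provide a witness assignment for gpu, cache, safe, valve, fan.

gpu=F, cache=T, safe=F, valve=F, fan=T

  ((NOT gpu AND fan) IMPLIES NOT safe) AND (NOT cache IMPLIES (NOT safe IFF valve)) = True
    (NOT gpu AND fan) IMPLIES NOT safe = True
      NOT gpu AND fan = True
        NOT gpu = True
      NOT safe = True
    NOT cache IMPLIES (NOT safe IFF valve) = True
      NOT cache = False
      NOT safe IFF valve = False
        NOT safe = True
  (NOT valve IMPLIES NOT fan) IMPLIES (NOT gpu AND NOT valve) = True
    NOT valve IMPLIES NOT fan = False
      NOT valve = True
      NOT fan = False
    NOT gpu AND NOT valve = True
      NOT gpu = True
      NOT valve = True
Both conjuncts True, so the formula holds.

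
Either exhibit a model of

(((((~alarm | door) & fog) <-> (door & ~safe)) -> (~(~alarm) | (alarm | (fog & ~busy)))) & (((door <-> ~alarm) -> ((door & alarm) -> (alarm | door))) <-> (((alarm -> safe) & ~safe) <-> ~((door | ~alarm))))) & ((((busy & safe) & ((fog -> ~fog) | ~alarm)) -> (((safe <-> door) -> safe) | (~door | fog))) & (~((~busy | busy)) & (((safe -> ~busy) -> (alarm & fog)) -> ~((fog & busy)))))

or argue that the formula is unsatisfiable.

Unsatisfiable

The conjunct ~((~busy | busy)) is unsatisfiable on its own:
  busy=F: evaluates to False.
  busy=T: evaluates to False.
So the whole conjunction is unsatisfiable.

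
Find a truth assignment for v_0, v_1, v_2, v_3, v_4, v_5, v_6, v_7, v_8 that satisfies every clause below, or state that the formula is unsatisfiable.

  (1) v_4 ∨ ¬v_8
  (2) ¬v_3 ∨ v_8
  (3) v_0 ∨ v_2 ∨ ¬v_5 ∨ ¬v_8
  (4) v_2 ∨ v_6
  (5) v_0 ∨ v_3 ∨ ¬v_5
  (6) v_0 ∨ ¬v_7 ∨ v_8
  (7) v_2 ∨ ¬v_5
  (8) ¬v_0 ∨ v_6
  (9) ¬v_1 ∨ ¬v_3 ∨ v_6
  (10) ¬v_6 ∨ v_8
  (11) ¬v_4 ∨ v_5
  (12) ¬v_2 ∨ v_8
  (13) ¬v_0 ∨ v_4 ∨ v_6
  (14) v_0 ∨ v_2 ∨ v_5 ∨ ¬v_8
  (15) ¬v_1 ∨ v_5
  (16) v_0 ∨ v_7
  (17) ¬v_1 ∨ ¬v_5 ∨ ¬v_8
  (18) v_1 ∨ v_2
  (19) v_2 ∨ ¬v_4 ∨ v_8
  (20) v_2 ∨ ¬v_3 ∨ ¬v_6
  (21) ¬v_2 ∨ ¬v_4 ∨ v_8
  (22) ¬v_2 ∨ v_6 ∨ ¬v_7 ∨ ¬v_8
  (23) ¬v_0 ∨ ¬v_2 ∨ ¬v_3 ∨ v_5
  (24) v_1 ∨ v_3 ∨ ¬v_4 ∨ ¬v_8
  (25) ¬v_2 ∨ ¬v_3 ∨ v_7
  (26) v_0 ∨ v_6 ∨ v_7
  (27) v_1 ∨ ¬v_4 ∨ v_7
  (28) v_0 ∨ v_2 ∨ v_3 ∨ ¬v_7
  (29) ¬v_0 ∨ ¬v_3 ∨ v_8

v_0 = True, v_1 = False, v_2 = True, v_3 = True, v_4 = True, v_5 = True, v_6 = True, v_7 = True, v_8 = True

Set v_0 = True.
  then (¬v_0 ∨ v_6) forces v_6 = True.
  then (¬v_6 ∨ v_8) forces v_8 = True.
  then (v_4 ∨ ¬v_8) forces v_4 = True.
  then (¬v_4 ∨ v_5) forces v_5 = True.
  then (¬v_1 ∨ ¬v_5 ∨ ¬v_8) forces v_1 = False.
  then (v_1 ∨ v_2) forces v_2 = True.
  then (v_1 ∨ v_3 ∨ ¬v_4 ∨ ¬v_8) forces v_3 = True.
  then (¬v_2 ∨ ¬v_3 ∨ v_7) forces v_7 = True.
All clauses satisfied.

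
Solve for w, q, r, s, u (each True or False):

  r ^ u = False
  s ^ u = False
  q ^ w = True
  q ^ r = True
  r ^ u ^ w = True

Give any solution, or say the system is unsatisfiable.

w: True, q: False, r: True, s: True, u: True

r ^ u = T ^ T = False ✓
s ^ u = T ^ T = False ✓
q ^ w = F ^ T = True ✓
q ^ r = F ^ T = True ✓
r ^ u ^ w = T ^ T ^ T = True ✓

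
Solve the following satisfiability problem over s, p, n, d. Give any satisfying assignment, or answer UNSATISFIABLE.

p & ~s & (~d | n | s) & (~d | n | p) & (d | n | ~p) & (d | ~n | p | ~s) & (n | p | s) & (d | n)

s=F; p=T; n=T; d=T

Unit clause (p) forces p = True.
Unit clause (~s) forces s = False.
Try n = False:
  (~d | n | s) forces d = False.
  clause (d | n | ~p) is falsified — backtrack.
So n = True.
Set d = True.
Check each clause:
  (p): p holds.
  (~s): ~s holds.
  (~d | n | s): n holds.
  (~d | n | p): n holds.
  (d | n | ~p): d holds.
  (d | ~n | p | ~s): d holds.
  (n | p | s): n holds.
  (d | n): d holds.
All clauses satisfied.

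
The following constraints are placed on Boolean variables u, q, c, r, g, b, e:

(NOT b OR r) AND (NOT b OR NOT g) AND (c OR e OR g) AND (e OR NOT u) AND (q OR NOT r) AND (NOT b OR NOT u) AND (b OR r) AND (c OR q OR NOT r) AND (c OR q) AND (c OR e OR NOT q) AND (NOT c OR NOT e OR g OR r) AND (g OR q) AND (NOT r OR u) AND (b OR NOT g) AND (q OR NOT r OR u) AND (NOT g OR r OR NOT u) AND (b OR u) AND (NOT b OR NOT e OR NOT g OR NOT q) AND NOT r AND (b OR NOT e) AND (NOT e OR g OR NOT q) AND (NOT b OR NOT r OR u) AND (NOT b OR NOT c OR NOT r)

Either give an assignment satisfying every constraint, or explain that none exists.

The formula is unsatisfiable.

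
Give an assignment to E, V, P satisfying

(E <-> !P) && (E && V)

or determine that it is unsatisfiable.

E = True; V = True; P = False

  E <-> !P = True
    !P = True
  E && V = True
Both conjuncts True, so the formula holds.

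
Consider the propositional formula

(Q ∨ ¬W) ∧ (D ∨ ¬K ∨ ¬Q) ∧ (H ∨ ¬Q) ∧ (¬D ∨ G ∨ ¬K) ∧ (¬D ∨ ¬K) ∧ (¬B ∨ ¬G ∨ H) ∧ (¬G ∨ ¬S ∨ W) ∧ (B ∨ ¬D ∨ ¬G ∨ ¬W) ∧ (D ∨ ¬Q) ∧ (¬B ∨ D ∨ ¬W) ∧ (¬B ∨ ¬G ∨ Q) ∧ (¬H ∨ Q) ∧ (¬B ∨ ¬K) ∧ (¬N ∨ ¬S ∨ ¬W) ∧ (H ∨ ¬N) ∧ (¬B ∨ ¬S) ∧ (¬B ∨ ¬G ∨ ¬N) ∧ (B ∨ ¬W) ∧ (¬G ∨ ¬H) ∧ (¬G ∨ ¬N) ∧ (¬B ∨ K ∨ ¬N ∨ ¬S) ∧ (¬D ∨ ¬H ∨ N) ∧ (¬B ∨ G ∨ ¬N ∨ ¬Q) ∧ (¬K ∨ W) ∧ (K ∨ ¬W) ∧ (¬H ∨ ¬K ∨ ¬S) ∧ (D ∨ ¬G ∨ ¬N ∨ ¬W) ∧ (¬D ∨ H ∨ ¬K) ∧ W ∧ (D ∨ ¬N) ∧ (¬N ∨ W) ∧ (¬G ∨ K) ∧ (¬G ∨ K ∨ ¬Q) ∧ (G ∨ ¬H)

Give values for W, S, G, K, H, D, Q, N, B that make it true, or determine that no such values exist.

No satisfying assignment exists.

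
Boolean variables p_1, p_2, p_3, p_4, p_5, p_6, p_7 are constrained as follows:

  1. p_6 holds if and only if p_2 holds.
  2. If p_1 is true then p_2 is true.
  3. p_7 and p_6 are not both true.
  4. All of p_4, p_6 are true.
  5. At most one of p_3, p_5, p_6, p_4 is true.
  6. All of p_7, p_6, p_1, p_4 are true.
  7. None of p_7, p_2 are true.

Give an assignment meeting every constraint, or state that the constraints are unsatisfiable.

Case p_7 = True:
  Constraint (7) is violated (p_7=T) — contradiction.
Case p_7 = False:
  Constraint (6) is violated (p_7=F) — contradiction.
Both cases fail — unsatisfiable.

The formula is unsatisfiable.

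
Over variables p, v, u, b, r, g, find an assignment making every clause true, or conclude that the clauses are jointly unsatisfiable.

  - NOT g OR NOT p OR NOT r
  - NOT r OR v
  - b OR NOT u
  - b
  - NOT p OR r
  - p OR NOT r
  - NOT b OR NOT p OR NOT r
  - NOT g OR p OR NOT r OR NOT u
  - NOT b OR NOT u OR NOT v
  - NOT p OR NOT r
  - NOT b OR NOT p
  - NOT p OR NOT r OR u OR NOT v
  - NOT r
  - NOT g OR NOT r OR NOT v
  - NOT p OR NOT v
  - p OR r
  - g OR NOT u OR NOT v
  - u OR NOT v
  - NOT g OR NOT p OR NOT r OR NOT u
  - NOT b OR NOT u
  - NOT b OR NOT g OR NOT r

Case b = True:
  (NOT b OR NOT p) forces p = False.
  (p OR NOT r) forces r = False.
  Clause (p OR r) is falsified — contradiction.
Case b = False:
  Clause (b) is falsified — contradiction.
Both cases fail, so the formula is unsatisfiable.

No satisfying assignment exists.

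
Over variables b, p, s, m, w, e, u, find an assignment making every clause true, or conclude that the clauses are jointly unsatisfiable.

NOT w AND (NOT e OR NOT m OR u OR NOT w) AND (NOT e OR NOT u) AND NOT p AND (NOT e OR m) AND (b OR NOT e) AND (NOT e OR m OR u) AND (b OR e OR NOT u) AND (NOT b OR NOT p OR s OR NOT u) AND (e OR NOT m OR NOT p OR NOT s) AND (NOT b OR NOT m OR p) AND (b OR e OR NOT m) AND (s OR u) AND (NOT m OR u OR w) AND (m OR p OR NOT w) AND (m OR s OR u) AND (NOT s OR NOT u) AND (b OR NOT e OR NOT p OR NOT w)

Unit clause (NOT w) forces w = False.
Unit clause (NOT p) forces p = False.
Set b = True.
  then (NOT b OR NOT m OR p) forces m = False.
  then (NOT e OR m) forces e = False.
Set s = True.
  then (NOT s OR NOT u) forces u = False.
All clauses satisfied.

b=T, p=F, s=T, m=F, w=F, e=F, u=F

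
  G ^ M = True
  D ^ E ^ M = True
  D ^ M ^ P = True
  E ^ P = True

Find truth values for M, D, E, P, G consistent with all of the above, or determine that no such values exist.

No satisfying assignment exists.

Adding constraints 2, 3, 4 mod 2: every variable appears an even number of times on the left, so the left side is 0.
But the right sides sum to 1 (mod 2). 0 ≠ 1 — the system is inconsistent.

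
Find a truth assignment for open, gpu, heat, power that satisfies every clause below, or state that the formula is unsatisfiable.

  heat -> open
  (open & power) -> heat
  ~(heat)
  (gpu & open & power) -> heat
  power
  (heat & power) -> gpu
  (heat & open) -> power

Unit clause (power) forces power = True.
Unit clause (~heat) forces heat = False.
In (heat | ~open | ~power) only ~open is left, so open = False.
Set gpu = True.
Check each clause:
  (power): power holds.
  (~heat): ~heat holds.
  (~heat | ~open | power): ~heat holds.
  (~heat | open): ~heat holds.
  (gpu | ~heat | ~power): gpu holds.
  (~gpu | heat | ~open | ~power): ~open holds.
  (heat | ~open | ~power): ~open holds.
All clauses satisfied.

open = False, gpu = True, heat = False, power = True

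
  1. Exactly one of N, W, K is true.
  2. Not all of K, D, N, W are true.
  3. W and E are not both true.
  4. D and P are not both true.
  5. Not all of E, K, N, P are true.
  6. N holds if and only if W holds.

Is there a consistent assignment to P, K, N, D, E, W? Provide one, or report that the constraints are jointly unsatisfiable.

P = False; K = True; N = False; D = True; E = False; W = False

  (1) {N, W, K}: 1 true — exactly one ✓
  (2) {K, D, N, W}: 2/4 true — not all ✓
  (3) W=F, E=F — not both ✓
  (4) D=T, P=F — not both ✓
  (5) {E, K, N, P}: 1/4 true — not all ✓
  (6) N=F, W=F — same ✓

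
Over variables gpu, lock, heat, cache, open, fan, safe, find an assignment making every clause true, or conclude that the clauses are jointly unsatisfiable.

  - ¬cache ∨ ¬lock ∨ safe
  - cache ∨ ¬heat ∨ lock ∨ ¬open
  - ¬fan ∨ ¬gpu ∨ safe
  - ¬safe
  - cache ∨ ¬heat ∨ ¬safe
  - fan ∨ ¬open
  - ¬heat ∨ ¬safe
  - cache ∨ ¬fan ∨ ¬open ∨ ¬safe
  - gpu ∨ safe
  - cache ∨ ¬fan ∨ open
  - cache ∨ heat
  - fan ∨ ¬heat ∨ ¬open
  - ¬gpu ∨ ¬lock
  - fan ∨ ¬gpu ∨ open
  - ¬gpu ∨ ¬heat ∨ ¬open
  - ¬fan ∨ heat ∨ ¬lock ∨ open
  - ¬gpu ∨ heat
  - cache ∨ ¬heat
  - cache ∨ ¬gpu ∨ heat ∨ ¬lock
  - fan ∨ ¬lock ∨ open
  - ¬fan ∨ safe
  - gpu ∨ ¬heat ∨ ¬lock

Unsatisfiable

Case safe = True:
  Clause (¬safe) is falsified — contradiction.
Case safe = False:
  (gpu ∨ safe) forces gpu = True.
  (¬fan ∨ ¬gpu ∨ safe) forces fan = False.
  (fan ∨ ¬open) forces open = False.
  Clause (fan ∨ ¬gpu ∨ open) is falsified — contradiction.
Both cases fail, so the formula is unsatisfiable.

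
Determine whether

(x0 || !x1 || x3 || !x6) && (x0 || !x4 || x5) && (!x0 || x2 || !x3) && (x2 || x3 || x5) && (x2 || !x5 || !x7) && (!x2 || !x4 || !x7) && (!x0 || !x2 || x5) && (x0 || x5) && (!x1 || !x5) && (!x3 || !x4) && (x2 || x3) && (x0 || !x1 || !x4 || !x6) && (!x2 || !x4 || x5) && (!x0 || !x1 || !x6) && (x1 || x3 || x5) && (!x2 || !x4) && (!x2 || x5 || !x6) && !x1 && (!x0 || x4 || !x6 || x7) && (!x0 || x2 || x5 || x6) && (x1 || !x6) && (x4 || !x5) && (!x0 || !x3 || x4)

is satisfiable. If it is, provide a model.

The formula is unsatisfiable.

Case x4 = True:
  (!x3 || !x4) forces x3 = False.
  (x2 || x3) forces x2 = True.
  Clause (!x2 || !x4) is falsified — contradiction.
Case x4 = False:
  (!x1) forces x1 = False.
  (x1 || !x6) forces x6 = False.
  (x4 || !x5) forces x5 = False.
  (x0 || x5) forces x0 = True.
  (!x0 || !x2 || x5) forces x2 = False.
  Clause (!x0 || x2 || x5 || x6) is falsified — contradiction.
Both cases fail, so the formula is unsatisfiable.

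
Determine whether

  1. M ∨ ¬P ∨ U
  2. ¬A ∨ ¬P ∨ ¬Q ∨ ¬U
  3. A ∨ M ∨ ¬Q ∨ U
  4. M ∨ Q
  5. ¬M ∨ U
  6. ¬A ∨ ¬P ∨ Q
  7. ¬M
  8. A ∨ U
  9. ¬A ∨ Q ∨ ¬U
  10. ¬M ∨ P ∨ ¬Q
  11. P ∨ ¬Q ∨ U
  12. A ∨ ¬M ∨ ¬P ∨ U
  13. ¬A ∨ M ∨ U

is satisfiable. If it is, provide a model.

Unit clause (¬M) forces M = False.
In (M ∨ Q) only Q is left, so Q = True.
Set P = True.
  then (M ∨ ¬P ∨ U) forces U = True.
  then (¬A ∨ ¬P ∨ ¬Q ∨ ¬U) forces A = False.
All clauses satisfied.

Q = True, P = True, U = True, M = False, A = False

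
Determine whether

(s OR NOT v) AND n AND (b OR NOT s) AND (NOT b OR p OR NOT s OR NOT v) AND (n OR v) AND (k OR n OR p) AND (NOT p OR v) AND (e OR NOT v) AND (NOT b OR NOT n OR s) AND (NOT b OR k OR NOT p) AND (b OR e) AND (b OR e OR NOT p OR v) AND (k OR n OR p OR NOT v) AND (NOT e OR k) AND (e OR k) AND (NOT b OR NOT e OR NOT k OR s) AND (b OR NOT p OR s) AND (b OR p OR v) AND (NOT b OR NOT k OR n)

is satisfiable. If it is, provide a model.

s = True; b = True; p = False; n = True; e = True; k = True; v = False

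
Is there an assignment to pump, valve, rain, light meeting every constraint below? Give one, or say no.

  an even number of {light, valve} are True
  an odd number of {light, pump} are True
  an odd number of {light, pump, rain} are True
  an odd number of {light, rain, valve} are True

Unsatisfiable

Adding constraints 1, 2, 3, 4 mod 2: every variable appears an even number of times on the left, so the left side is 0.
But the right sides sum to 1 (mod 2). 0 ≠ 1 — the system is inconsistent.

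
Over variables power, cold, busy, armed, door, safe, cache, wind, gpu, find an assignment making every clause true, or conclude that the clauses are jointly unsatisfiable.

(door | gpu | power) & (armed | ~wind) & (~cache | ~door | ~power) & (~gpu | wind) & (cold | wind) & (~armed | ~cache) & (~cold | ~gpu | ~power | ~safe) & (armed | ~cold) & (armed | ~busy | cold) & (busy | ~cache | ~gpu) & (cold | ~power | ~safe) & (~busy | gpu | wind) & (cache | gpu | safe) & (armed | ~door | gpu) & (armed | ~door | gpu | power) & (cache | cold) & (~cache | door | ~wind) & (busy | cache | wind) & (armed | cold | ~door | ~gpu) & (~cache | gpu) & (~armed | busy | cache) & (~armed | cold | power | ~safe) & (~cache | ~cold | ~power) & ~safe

power = True, cold = True, busy = True, armed = True, door = False, safe = False, cache = False, wind = True, gpu = True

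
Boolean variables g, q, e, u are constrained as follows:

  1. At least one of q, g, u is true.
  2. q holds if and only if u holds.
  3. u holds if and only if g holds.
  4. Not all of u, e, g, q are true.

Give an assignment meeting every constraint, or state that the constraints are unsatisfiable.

g = True, q = True, e = False, u = True

  (1) {q, g, u}: 3 true — at least one ✓
  (2) q=T, u=T — same ✓
  (3) u=T, g=T — same ✓
  (4) {u, e, g, q}: 3/4 true — not all ✓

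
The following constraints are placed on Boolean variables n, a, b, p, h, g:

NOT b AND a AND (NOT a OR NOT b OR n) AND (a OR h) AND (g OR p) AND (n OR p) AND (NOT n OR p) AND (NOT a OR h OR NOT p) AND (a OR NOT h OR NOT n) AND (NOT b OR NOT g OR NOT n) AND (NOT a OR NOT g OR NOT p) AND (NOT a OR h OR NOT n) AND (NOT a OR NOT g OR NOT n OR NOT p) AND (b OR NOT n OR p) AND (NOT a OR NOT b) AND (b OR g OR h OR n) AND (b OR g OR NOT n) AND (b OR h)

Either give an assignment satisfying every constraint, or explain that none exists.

Unit clause (NOT b) forces b = False.
Unit clause (a) forces a = True.
In (b OR h) only h is left, so h = True.
Try n = True:
  (NOT n OR p) forces p = True.
  (NOT a OR NOT g OR NOT p) forces g = False.
  clause (b OR g OR NOT n) is falsified — backtrack.
So n = False.
  then (n OR p) forces p = True.
  then (NOT a OR NOT g OR NOT p) forces g = False.
All clauses satisfied.

n = False, a = True, b = False, p = True, h = True, g = False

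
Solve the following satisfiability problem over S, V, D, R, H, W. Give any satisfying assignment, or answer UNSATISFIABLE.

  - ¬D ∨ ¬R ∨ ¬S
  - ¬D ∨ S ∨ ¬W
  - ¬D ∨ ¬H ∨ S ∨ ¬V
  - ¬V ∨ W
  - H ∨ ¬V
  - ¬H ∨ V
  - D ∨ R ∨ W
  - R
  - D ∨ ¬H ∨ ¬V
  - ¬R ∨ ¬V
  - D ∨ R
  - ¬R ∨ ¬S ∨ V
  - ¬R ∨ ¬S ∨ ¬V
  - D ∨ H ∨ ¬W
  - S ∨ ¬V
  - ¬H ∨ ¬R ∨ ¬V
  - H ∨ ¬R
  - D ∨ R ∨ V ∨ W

Unsatisfiable — no assignment works.

Case R = True:
  (¬R ∨ ¬V) forces V = False.
  (¬H ∨ V) forces H = False.
  Clause (H ∨ ¬R) is falsified — contradiction.
Case R = False:
  Clause (R) is falsified — contradiction.
Both cases fail, so the formula is unsatisfiable.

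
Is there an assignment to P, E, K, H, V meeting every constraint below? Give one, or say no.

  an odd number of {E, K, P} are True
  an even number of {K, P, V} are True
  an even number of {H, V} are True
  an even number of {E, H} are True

Unsatisfiable — no assignment works.

Adding constraints 1, 2, 3, 4 mod 2: every variable appears an even number of times on the left, so the left side is 0.
But the right sides sum to 1 (mod 2). 0 ≠ 1 — the system is inconsistent.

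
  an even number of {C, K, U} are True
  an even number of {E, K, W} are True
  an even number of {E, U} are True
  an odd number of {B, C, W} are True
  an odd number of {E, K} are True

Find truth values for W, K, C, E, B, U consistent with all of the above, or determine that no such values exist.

W: True, K: True, C: True, E: False, B: True, U: False

{C, K, U}: 2 true → even ✓
{E, K, W}: 2 true → even ✓
{E, U}: 0 true → even ✓
{B, C, W}: 3 true → odd ✓
{E, K}: 1 true → odd ✓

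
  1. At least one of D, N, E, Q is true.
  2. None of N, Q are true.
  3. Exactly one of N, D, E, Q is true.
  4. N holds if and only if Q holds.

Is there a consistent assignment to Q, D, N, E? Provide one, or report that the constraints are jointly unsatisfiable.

Q = False, D = True, N = False, E = False

  (1) {D, N, E, Q}: 1 true — at least one ✓
  (2) {N, Q}: 0 true — none ✓
  (3) {N, D, E, Q}: 1 true — exactly one ✓
  (4) N=F, Q=F — same ✓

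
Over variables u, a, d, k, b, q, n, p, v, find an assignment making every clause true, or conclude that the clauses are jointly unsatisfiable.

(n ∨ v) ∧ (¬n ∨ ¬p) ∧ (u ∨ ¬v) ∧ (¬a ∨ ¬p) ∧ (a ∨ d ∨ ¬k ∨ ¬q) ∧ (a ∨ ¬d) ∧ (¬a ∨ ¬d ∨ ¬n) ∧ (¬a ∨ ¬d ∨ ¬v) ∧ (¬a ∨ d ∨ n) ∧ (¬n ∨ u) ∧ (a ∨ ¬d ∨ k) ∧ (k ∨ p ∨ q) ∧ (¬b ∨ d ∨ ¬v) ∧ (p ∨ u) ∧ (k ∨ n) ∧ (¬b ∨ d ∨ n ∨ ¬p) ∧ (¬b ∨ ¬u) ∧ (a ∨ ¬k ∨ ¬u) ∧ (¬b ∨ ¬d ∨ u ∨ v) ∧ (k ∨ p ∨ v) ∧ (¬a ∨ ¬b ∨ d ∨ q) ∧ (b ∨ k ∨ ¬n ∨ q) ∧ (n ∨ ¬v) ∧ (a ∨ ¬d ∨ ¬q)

Try u = False:
  (u ∨ ¬v) forces v = False.
  (n ∨ v) forces n = True.
  clause (¬n ∨ u) is falsified — backtrack.
So u = True.
  then (¬b ∨ ¬u) forces b = False.
Set a = True.
  then (¬a ∨ ¬p) forces p = False.
Set d = False.
  then (¬a ∨ d ∨ n) forces n = True.
Set k = False.
  then (k ∨ p ∨ q) forces q = True.
  then (k ∨ p ∨ v) forces v = True.
All clauses satisfied.

u=T, a=T, d=F, k=F, b=F, q=T, n=T, p=F, v=T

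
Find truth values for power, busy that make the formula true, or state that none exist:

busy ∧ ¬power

power=F; busy=T

  ¬power = True
Both conjuncts True, so the formula holds.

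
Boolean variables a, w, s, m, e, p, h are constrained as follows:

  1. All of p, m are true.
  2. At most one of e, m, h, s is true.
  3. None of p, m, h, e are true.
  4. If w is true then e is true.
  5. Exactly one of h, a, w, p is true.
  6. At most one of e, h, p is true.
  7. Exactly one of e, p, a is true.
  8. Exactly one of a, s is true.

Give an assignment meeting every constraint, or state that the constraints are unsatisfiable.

UNSATISFIABLE

Case m = True:
  Constraint (3) is violated (m=T) — contradiction.
Case m = False:
  Constraint (1) is violated (m=F) — contradiction.
Both cases fail — unsatisfiable.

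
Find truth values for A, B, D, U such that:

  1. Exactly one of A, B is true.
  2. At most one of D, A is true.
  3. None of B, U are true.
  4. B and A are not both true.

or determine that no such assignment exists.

A = True; B = False; D = False; U = False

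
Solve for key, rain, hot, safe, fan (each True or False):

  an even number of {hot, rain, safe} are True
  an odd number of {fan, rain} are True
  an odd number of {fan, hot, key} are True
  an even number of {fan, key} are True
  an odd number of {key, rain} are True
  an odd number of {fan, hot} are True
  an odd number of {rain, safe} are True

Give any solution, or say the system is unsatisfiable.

key = False, rain = True, hot = True, safe = False, fan = False

{hot, rain, safe}: 2 true → even ✓
{fan, rain}: 1 true → odd ✓
{fan, hot, key}: 1 true → odd ✓
{fan, key}: 0 true → even ✓
{key, rain}: 1 true → odd ✓
{fan, hot}: 1 true → odd ✓
{rain, safe}: 1 true → odd ✓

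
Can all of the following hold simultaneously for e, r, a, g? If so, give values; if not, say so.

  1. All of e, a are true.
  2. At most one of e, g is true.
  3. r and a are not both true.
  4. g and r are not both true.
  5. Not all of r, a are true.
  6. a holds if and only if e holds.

e=T, r=F, a=T, g=F

  (1) {e, a}: all 2 true ✓
  (2) {e, g}: 1 true — at most one ✓
  (3) r=F, a=T — not both ✓
  (4) g=F, r=F — not both ✓
  (5) {r, a}: 1/2 true — not all ✓
  (6) a=T, e=T — same ✓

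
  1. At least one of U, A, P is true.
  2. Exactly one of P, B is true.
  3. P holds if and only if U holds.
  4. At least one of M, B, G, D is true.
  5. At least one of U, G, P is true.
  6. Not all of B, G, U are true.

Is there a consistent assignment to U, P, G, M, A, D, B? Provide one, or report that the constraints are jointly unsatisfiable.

U=F, P=F, G=T, M=T, A=T, D=F, B=T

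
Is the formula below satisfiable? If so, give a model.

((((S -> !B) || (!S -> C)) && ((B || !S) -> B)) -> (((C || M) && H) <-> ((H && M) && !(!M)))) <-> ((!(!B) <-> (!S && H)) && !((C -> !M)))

B: False, S: True, M: False, C: True, H: True

  ((((S -> !B) || (!S -> C)) && ((B || !S) -> B)) -> (((C || M) && H) <-> ((H && M) && !(!M)))) <-> ((!(!B) <-> (!S && H)) && !((C -> !M))) = True
    (((S -> !B) || (!S -> C)) && ((B || !S) -> B)) -> (((C || M) && H) <-> ((H && M) && !(!M))) = False
      ((S -> !B) || (!S -> C)) && ((B || !S) -> B) = True
        (S -> !B) || (!S -> C) = True
          S -> !B = True
            !B = True
          !S -> C = True
            !S = False
        (B || !S) -> B = True
          B || !S = False
            !S = False
      ((C || M) && H) <-> ((H && M) && !(!M)) = False
        (C || M) && H = True
          C || M = True
        (H && M) && !(!M) = False
          H && M = False
          !(!M) = False
            !M = True
    (!(!B) <-> (!S && H)) && !((C -> !M)) = False
      !(!B) <-> (!S && H) = True
        !(!B) = False
          !B = True
        !S && H = False
          !S = False
      !((C -> !M)) = False
        C -> !M = True
          !M = True
The formula evaluates to True.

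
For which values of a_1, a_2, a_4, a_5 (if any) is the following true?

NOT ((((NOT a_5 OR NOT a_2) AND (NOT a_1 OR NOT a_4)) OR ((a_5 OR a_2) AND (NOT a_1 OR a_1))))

a_1=T, a_2=F, a_4=T, a_5=F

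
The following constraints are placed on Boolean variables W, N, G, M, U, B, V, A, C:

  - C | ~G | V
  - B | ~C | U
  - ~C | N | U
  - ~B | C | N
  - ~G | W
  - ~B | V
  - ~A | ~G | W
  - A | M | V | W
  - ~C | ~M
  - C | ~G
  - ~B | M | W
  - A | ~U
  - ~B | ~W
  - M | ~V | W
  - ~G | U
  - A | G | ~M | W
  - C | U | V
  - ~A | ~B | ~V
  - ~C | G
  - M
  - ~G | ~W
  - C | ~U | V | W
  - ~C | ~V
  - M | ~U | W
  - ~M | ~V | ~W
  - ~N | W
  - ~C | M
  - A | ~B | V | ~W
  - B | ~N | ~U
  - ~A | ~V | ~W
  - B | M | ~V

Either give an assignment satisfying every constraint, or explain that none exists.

W = False; N = False; G = False; M = True; U = False; B = False; V = True; A = True; C = False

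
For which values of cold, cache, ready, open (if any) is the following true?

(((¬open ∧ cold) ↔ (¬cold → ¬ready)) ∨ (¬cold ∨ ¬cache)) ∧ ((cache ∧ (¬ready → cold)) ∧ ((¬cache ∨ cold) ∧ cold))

cold=T; cache=T; ready=T; open=F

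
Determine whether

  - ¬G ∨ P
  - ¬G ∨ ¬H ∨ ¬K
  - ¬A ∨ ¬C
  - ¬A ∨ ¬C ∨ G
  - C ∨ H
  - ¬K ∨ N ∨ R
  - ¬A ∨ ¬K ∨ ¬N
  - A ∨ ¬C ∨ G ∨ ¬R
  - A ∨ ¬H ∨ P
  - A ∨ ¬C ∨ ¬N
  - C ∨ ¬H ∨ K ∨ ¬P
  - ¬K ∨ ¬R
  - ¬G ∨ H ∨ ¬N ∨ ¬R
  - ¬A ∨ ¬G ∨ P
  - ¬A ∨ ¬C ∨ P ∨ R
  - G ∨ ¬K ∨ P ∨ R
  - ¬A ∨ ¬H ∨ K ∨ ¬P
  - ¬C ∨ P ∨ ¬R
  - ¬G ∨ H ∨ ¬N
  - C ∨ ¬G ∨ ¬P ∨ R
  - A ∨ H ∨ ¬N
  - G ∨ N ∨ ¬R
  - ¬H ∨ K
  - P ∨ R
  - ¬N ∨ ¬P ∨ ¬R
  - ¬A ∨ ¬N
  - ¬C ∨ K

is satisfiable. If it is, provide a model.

P: True, R: False, N: True, K: True, C: False, G: False, H: True, A: False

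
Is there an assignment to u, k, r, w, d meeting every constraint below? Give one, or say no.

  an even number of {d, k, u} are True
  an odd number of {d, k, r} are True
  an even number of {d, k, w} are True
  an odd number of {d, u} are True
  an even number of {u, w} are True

u = True, k = True, r = False, w = True, d = False

{d, k, u}: 2 true → even ✓
{d, k, r}: 1 true → odd ✓
{d, k, w}: 2 true → even ✓
{d, u}: 1 true → odd ✓
{u, w}: 2 true → even ✓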